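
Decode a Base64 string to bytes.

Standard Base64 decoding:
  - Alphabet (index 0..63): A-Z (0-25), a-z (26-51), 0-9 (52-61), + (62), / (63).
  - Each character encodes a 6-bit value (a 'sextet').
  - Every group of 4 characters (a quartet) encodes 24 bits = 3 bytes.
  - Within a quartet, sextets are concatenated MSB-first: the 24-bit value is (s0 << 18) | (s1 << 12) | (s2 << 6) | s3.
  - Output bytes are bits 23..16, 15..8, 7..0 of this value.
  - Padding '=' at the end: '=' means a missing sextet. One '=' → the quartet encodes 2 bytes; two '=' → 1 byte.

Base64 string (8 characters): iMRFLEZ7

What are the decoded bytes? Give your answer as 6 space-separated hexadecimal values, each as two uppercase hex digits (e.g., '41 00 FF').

Answer: 88 C4 45 2C 46 7B

Derivation:
After char 0 ('i'=34): chars_in_quartet=1 acc=0x22 bytes_emitted=0
After char 1 ('M'=12): chars_in_quartet=2 acc=0x88C bytes_emitted=0
After char 2 ('R'=17): chars_in_quartet=3 acc=0x22311 bytes_emitted=0
After char 3 ('F'=5): chars_in_quartet=4 acc=0x88C445 -> emit 88 C4 45, reset; bytes_emitted=3
After char 4 ('L'=11): chars_in_quartet=1 acc=0xB bytes_emitted=3
After char 5 ('E'=4): chars_in_quartet=2 acc=0x2C4 bytes_emitted=3
After char 6 ('Z'=25): chars_in_quartet=3 acc=0xB119 bytes_emitted=3
After char 7 ('7'=59): chars_in_quartet=4 acc=0x2C467B -> emit 2C 46 7B, reset; bytes_emitted=6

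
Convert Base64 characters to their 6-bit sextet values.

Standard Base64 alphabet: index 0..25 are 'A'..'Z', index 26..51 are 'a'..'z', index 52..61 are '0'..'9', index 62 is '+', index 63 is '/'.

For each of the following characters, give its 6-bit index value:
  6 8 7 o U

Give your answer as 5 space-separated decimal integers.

'6': 0..9 range, 52 + ord('6') − ord('0') = 58
'8': 0..9 range, 52 + ord('8') − ord('0') = 60
'7': 0..9 range, 52 + ord('7') − ord('0') = 59
'o': a..z range, 26 + ord('o') − ord('a') = 40
'U': A..Z range, ord('U') − ord('A') = 20

Answer: 58 60 59 40 20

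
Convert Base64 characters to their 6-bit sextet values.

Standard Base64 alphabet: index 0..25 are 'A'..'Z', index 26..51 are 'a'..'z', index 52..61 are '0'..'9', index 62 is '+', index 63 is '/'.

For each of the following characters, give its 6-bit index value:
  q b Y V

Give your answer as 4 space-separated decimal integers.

Answer: 42 27 24 21

Derivation:
'q': a..z range, 26 + ord('q') − ord('a') = 42
'b': a..z range, 26 + ord('b') − ord('a') = 27
'Y': A..Z range, ord('Y') − ord('A') = 24
'V': A..Z range, ord('V') − ord('A') = 21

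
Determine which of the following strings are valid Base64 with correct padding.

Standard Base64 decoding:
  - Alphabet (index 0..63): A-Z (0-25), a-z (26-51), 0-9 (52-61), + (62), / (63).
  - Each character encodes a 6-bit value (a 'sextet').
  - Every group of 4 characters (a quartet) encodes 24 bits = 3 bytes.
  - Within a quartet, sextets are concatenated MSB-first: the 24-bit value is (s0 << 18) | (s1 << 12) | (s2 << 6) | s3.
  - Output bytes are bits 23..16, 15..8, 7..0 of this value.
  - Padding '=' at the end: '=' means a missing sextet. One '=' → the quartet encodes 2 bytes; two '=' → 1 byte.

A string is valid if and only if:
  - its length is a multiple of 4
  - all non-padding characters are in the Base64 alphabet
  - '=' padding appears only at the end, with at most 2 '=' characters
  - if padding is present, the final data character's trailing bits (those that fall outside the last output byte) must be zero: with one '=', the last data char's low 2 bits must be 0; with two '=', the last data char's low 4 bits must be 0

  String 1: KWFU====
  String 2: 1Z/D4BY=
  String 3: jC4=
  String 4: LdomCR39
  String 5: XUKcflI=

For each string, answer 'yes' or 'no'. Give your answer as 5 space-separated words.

String 1: 'KWFU====' → invalid (4 pad chars (max 2))
String 2: '1Z/D4BY=' → valid
String 3: 'jC4=' → valid
String 4: 'LdomCR39' → valid
String 5: 'XUKcflI=' → valid

Answer: no yes yes yes yes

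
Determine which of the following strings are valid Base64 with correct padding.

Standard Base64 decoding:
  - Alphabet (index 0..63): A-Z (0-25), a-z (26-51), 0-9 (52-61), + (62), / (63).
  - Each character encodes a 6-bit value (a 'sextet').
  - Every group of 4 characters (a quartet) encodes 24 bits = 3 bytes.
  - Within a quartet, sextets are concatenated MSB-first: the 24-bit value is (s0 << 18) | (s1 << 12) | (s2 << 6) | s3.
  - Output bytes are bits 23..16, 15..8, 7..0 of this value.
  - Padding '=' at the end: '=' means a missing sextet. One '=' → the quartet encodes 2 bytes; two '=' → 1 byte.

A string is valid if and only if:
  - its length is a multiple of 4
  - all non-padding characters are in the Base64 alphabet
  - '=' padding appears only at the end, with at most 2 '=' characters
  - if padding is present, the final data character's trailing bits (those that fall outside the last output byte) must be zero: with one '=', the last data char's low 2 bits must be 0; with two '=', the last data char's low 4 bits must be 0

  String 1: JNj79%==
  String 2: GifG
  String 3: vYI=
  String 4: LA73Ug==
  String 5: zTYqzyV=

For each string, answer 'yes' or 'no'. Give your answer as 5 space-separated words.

Answer: no yes yes yes no

Derivation:
String 1: 'JNj79%==' → invalid (bad char(s): ['%'])
String 2: 'GifG' → valid
String 3: 'vYI=' → valid
String 4: 'LA73Ug==' → valid
String 5: 'zTYqzyV=' → invalid (bad trailing bits)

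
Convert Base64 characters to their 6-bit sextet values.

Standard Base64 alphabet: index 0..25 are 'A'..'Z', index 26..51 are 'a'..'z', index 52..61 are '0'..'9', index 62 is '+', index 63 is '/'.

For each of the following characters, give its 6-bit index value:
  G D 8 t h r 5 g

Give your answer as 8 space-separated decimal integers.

'G': A..Z range, ord('G') − ord('A') = 6
'D': A..Z range, ord('D') − ord('A') = 3
'8': 0..9 range, 52 + ord('8') − ord('0') = 60
't': a..z range, 26 + ord('t') − ord('a') = 45
'h': a..z range, 26 + ord('h') − ord('a') = 33
'r': a..z range, 26 + ord('r') − ord('a') = 43
'5': 0..9 range, 52 + ord('5') − ord('0') = 57
'g': a..z range, 26 + ord('g') − ord('a') = 32

Answer: 6 3 60 45 33 43 57 32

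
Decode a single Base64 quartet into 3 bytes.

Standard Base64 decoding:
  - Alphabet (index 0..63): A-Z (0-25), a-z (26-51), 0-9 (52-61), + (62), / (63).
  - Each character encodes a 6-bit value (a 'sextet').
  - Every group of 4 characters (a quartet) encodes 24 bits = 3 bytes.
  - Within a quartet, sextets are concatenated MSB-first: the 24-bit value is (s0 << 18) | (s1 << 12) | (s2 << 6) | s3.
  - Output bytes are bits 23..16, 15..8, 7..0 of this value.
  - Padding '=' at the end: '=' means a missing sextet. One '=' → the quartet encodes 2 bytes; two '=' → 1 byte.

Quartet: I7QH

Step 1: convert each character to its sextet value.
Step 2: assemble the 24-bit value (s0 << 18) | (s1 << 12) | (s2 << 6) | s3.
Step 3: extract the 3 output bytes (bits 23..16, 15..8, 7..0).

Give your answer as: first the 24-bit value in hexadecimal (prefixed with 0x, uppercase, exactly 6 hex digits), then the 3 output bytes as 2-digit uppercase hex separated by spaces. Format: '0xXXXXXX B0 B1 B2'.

Sextets: I=8, 7=59, Q=16, H=7
24-bit: (8<<18) | (59<<12) | (16<<6) | 7
      = 0x200000 | 0x03B000 | 0x000400 | 0x000007
      = 0x23B407
Bytes: (v>>16)&0xFF=23, (v>>8)&0xFF=B4, v&0xFF=07

Answer: 0x23B407 23 B4 07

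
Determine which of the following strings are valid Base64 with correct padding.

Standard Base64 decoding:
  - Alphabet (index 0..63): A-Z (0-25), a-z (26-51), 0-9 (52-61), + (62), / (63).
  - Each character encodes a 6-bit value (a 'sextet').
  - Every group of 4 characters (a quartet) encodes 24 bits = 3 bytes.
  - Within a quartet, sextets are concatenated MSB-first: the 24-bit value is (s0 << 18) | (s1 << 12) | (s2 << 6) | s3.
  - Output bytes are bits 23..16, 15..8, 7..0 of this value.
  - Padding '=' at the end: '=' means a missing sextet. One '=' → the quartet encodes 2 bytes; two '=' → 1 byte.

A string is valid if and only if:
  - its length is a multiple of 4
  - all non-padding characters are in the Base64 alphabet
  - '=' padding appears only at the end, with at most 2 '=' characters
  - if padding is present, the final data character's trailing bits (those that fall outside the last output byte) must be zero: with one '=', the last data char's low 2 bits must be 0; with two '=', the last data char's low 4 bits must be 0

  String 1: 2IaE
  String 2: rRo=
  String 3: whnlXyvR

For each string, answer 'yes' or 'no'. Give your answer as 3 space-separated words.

Answer: yes yes yes

Derivation:
String 1: '2IaE' → valid
String 2: 'rRo=' → valid
String 3: 'whnlXyvR' → valid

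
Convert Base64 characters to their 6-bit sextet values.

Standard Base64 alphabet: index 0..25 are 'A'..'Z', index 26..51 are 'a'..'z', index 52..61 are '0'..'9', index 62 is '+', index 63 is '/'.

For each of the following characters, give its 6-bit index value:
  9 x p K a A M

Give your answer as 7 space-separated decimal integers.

Answer: 61 49 41 10 26 0 12

Derivation:
'9': 0..9 range, 52 + ord('9') − ord('0') = 61
'x': a..z range, 26 + ord('x') − ord('a') = 49
'p': a..z range, 26 + ord('p') − ord('a') = 41
'K': A..Z range, ord('K') − ord('A') = 10
'a': a..z range, 26 + ord('a') − ord('a') = 26
'A': A..Z range, ord('A') − ord('A') = 0
'M': A..Z range, ord('M') − ord('A') = 12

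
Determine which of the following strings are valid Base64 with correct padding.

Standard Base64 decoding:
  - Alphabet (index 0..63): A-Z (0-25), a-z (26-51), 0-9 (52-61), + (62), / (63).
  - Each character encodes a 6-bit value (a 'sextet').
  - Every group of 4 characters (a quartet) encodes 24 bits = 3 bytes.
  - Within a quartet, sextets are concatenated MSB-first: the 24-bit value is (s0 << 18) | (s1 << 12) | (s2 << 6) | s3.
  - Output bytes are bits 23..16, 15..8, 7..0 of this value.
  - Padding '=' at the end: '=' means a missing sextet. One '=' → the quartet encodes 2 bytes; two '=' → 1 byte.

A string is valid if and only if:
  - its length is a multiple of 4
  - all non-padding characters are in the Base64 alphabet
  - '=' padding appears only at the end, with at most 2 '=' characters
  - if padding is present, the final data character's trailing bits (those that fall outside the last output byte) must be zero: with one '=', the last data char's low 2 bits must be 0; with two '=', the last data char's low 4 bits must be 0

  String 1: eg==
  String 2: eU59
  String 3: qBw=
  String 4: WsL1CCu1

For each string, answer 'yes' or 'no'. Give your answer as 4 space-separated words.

String 1: 'eg==' → valid
String 2: 'eU59' → valid
String 3: 'qBw=' → valid
String 4: 'WsL1CCu1' → valid

Answer: yes yes yes yes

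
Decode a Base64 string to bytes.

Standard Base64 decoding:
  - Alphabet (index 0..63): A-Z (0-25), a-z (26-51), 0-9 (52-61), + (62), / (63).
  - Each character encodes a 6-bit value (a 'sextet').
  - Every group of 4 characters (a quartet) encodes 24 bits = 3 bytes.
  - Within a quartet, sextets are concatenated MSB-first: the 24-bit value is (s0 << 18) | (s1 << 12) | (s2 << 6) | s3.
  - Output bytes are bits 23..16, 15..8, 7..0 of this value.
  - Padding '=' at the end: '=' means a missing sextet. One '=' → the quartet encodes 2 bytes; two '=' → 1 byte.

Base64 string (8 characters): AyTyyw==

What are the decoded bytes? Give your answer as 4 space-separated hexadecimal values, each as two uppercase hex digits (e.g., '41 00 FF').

After char 0 ('A'=0): chars_in_quartet=1 acc=0x0 bytes_emitted=0
After char 1 ('y'=50): chars_in_quartet=2 acc=0x32 bytes_emitted=0
After char 2 ('T'=19): chars_in_quartet=3 acc=0xC93 bytes_emitted=0
After char 3 ('y'=50): chars_in_quartet=4 acc=0x324F2 -> emit 03 24 F2, reset; bytes_emitted=3
After char 4 ('y'=50): chars_in_quartet=1 acc=0x32 bytes_emitted=3
After char 5 ('w'=48): chars_in_quartet=2 acc=0xCB0 bytes_emitted=3
Padding '==': partial quartet acc=0xCB0 -> emit CB; bytes_emitted=4

Answer: 03 24 F2 CB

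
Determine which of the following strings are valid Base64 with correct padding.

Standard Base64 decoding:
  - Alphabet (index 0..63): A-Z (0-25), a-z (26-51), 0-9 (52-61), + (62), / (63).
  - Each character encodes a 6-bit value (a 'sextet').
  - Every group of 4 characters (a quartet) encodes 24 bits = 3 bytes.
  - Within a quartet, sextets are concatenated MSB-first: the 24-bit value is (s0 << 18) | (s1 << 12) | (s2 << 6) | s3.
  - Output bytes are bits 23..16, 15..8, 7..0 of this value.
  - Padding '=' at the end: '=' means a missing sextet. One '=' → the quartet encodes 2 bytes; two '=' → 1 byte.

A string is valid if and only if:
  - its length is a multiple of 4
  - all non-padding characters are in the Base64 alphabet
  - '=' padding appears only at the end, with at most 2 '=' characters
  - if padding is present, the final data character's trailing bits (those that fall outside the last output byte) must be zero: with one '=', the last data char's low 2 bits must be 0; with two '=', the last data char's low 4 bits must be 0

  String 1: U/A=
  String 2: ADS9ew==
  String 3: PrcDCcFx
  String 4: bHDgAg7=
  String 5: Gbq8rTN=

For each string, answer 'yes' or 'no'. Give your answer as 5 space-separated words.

String 1: 'U/A=' → valid
String 2: 'ADS9ew==' → valid
String 3: 'PrcDCcFx' → valid
String 4: 'bHDgAg7=' → invalid (bad trailing bits)
String 5: 'Gbq8rTN=' → invalid (bad trailing bits)

Answer: yes yes yes no no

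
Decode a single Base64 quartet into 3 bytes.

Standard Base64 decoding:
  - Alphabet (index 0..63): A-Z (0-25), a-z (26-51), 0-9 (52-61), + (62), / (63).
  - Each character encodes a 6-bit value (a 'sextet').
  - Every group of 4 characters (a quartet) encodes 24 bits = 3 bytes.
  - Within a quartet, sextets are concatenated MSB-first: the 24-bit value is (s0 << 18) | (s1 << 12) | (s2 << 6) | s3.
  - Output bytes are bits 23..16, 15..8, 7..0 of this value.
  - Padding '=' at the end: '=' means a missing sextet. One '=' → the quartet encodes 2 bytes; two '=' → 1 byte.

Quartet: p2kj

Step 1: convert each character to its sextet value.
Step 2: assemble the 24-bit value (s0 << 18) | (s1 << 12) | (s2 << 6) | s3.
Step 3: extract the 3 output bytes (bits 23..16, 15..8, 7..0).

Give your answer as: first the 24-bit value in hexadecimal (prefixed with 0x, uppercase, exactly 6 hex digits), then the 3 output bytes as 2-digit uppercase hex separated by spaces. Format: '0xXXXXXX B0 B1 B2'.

Answer: 0xA76923 A7 69 23

Derivation:
Sextets: p=41, 2=54, k=36, j=35
24-bit: (41<<18) | (54<<12) | (36<<6) | 35
      = 0xA40000 | 0x036000 | 0x000900 | 0x000023
      = 0xA76923
Bytes: (v>>16)&0xFF=A7, (v>>8)&0xFF=69, v&0xFF=23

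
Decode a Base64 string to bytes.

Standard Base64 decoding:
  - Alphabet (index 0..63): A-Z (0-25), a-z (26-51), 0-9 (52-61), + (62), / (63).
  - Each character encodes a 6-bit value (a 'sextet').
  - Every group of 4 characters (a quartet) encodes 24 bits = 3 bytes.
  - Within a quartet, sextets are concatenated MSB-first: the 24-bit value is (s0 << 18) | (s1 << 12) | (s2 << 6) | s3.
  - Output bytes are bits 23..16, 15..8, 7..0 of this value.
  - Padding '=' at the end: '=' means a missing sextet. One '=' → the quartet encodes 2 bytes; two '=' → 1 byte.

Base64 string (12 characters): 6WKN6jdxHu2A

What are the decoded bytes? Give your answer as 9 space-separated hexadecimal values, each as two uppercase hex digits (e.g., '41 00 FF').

After char 0 ('6'=58): chars_in_quartet=1 acc=0x3A bytes_emitted=0
After char 1 ('W'=22): chars_in_quartet=2 acc=0xE96 bytes_emitted=0
After char 2 ('K'=10): chars_in_quartet=3 acc=0x3A58A bytes_emitted=0
After char 3 ('N'=13): chars_in_quartet=4 acc=0xE9628D -> emit E9 62 8D, reset; bytes_emitted=3
After char 4 ('6'=58): chars_in_quartet=1 acc=0x3A bytes_emitted=3
After char 5 ('j'=35): chars_in_quartet=2 acc=0xEA3 bytes_emitted=3
After char 6 ('d'=29): chars_in_quartet=3 acc=0x3A8DD bytes_emitted=3
After char 7 ('x'=49): chars_in_quartet=4 acc=0xEA3771 -> emit EA 37 71, reset; bytes_emitted=6
After char 8 ('H'=7): chars_in_quartet=1 acc=0x7 bytes_emitted=6
After char 9 ('u'=46): chars_in_quartet=2 acc=0x1EE bytes_emitted=6
After char 10 ('2'=54): chars_in_quartet=3 acc=0x7BB6 bytes_emitted=6
After char 11 ('A'=0): chars_in_quartet=4 acc=0x1EED80 -> emit 1E ED 80, reset; bytes_emitted=9

Answer: E9 62 8D EA 37 71 1E ED 80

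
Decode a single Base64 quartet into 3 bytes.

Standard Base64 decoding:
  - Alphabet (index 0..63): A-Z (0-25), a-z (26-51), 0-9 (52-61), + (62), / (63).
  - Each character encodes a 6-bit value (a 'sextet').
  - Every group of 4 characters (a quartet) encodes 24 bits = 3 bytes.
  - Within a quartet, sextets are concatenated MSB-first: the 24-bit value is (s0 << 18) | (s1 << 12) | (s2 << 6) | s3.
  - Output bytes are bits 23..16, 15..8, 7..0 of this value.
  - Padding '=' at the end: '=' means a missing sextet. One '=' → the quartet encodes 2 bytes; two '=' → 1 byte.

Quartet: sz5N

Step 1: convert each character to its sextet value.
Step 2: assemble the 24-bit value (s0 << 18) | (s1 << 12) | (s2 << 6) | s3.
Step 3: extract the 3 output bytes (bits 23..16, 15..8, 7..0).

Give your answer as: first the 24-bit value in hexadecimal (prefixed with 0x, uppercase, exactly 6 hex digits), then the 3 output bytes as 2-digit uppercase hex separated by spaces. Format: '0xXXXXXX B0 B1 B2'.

Sextets: s=44, z=51, 5=57, N=13
24-bit: (44<<18) | (51<<12) | (57<<6) | 13
      = 0xB00000 | 0x033000 | 0x000E40 | 0x00000D
      = 0xB33E4D
Bytes: (v>>16)&0xFF=B3, (v>>8)&0xFF=3E, v&0xFF=4D

Answer: 0xB33E4D B3 3E 4D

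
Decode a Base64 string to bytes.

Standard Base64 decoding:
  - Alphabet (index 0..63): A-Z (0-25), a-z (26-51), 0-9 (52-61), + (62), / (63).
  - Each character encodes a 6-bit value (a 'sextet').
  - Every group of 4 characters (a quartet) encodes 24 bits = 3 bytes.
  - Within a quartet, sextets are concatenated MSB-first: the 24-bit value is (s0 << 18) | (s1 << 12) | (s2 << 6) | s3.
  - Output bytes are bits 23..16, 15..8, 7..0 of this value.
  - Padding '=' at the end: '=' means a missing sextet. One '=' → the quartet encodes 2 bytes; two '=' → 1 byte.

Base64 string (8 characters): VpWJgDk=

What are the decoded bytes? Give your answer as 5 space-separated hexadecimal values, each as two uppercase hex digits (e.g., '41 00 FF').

Answer: 56 95 89 80 39

Derivation:
After char 0 ('V'=21): chars_in_quartet=1 acc=0x15 bytes_emitted=0
After char 1 ('p'=41): chars_in_quartet=2 acc=0x569 bytes_emitted=0
After char 2 ('W'=22): chars_in_quartet=3 acc=0x15A56 bytes_emitted=0
After char 3 ('J'=9): chars_in_quartet=4 acc=0x569589 -> emit 56 95 89, reset; bytes_emitted=3
After char 4 ('g'=32): chars_in_quartet=1 acc=0x20 bytes_emitted=3
After char 5 ('D'=3): chars_in_quartet=2 acc=0x803 bytes_emitted=3
After char 6 ('k'=36): chars_in_quartet=3 acc=0x200E4 bytes_emitted=3
Padding '=': partial quartet acc=0x200E4 -> emit 80 39; bytes_emitted=5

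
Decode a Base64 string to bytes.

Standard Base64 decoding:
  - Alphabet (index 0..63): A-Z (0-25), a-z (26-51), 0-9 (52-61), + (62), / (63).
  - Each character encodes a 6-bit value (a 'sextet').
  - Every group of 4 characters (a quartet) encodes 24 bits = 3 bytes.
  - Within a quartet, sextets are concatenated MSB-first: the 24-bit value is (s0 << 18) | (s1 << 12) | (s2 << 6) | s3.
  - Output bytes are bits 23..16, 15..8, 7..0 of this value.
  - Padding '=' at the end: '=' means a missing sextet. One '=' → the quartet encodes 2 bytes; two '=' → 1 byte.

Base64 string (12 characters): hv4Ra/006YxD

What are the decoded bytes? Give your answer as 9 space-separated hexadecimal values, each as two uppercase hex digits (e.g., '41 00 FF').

Answer: 86 FE 11 6B FD 34 E9 8C 43

Derivation:
After char 0 ('h'=33): chars_in_quartet=1 acc=0x21 bytes_emitted=0
After char 1 ('v'=47): chars_in_quartet=2 acc=0x86F bytes_emitted=0
After char 2 ('4'=56): chars_in_quartet=3 acc=0x21BF8 bytes_emitted=0
After char 3 ('R'=17): chars_in_quartet=4 acc=0x86FE11 -> emit 86 FE 11, reset; bytes_emitted=3
After char 4 ('a'=26): chars_in_quartet=1 acc=0x1A bytes_emitted=3
After char 5 ('/'=63): chars_in_quartet=2 acc=0x6BF bytes_emitted=3
After char 6 ('0'=52): chars_in_quartet=3 acc=0x1AFF4 bytes_emitted=3
After char 7 ('0'=52): chars_in_quartet=4 acc=0x6BFD34 -> emit 6B FD 34, reset; bytes_emitted=6
After char 8 ('6'=58): chars_in_quartet=1 acc=0x3A bytes_emitted=6
After char 9 ('Y'=24): chars_in_quartet=2 acc=0xE98 bytes_emitted=6
After char 10 ('x'=49): chars_in_quartet=3 acc=0x3A631 bytes_emitted=6
After char 11 ('D'=3): chars_in_quartet=4 acc=0xE98C43 -> emit E9 8C 43, reset; bytes_emitted=9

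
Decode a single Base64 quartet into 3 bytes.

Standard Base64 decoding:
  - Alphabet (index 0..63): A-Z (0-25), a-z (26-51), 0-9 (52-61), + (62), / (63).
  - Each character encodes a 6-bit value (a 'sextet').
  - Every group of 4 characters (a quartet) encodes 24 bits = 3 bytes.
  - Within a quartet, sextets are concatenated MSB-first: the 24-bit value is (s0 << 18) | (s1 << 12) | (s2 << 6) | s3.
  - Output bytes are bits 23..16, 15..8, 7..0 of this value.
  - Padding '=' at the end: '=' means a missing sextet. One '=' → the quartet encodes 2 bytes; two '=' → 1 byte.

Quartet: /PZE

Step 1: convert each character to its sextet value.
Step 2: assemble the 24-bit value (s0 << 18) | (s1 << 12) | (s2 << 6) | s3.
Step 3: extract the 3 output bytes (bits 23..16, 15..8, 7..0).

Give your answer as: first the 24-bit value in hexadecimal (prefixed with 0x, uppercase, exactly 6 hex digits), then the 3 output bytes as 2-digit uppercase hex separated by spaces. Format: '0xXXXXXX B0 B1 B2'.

Answer: 0xFCF644 FC F6 44

Derivation:
Sextets: /=63, P=15, Z=25, E=4
24-bit: (63<<18) | (15<<12) | (25<<6) | 4
      = 0xFC0000 | 0x00F000 | 0x000640 | 0x000004
      = 0xFCF644
Bytes: (v>>16)&0xFF=FC, (v>>8)&0xFF=F6, v&0xFF=44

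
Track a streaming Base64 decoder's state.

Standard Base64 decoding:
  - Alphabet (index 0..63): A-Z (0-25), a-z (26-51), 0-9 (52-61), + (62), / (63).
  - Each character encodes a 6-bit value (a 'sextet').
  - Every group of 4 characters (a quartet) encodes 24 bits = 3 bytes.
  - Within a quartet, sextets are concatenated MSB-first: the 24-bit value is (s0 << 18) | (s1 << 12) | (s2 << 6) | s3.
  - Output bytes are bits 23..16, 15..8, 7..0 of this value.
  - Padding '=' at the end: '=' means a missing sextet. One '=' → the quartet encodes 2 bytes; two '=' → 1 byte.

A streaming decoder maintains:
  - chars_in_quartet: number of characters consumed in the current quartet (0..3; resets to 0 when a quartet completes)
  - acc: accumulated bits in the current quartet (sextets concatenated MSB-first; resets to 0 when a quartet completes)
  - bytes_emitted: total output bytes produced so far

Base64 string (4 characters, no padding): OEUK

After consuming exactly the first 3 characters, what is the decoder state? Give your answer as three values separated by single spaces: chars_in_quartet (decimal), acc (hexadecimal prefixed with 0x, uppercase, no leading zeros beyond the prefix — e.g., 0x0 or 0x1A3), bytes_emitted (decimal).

After char 0 ('O'=14): chars_in_quartet=1 acc=0xE bytes_emitted=0
After char 1 ('E'=4): chars_in_quartet=2 acc=0x384 bytes_emitted=0
After char 2 ('U'=20): chars_in_quartet=3 acc=0xE114 bytes_emitted=0

Answer: 3 0xE114 0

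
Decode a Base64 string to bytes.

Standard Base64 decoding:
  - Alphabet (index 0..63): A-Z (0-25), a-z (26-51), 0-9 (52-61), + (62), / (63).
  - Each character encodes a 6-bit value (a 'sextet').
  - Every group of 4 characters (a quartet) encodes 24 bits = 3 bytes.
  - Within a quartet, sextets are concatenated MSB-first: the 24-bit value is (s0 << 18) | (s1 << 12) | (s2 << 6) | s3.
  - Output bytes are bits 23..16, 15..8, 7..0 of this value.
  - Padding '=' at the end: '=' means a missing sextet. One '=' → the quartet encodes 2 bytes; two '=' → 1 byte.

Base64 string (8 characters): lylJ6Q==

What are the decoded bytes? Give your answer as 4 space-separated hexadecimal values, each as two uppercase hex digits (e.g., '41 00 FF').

After char 0 ('l'=37): chars_in_quartet=1 acc=0x25 bytes_emitted=0
After char 1 ('y'=50): chars_in_quartet=2 acc=0x972 bytes_emitted=0
After char 2 ('l'=37): chars_in_quartet=3 acc=0x25CA5 bytes_emitted=0
After char 3 ('J'=9): chars_in_quartet=4 acc=0x972949 -> emit 97 29 49, reset; bytes_emitted=3
After char 4 ('6'=58): chars_in_quartet=1 acc=0x3A bytes_emitted=3
After char 5 ('Q'=16): chars_in_quartet=2 acc=0xE90 bytes_emitted=3
Padding '==': partial quartet acc=0xE90 -> emit E9; bytes_emitted=4

Answer: 97 29 49 E9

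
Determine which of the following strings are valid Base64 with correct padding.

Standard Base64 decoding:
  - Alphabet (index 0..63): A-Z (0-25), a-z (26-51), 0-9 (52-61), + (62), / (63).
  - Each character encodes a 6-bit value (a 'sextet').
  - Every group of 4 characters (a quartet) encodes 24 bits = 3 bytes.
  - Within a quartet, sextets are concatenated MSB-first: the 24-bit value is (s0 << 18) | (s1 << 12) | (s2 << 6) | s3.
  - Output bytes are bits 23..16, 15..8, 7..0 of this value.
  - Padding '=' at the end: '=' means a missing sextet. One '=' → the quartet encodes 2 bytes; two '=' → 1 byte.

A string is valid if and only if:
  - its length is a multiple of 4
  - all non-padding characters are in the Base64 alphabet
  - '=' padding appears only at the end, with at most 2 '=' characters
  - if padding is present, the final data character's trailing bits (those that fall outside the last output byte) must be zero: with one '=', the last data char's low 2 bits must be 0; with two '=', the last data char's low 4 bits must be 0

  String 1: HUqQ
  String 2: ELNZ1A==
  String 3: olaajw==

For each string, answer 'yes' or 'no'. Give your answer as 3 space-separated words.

Answer: yes yes yes

Derivation:
String 1: 'HUqQ' → valid
String 2: 'ELNZ1A==' → valid
String 3: 'olaajw==' → valid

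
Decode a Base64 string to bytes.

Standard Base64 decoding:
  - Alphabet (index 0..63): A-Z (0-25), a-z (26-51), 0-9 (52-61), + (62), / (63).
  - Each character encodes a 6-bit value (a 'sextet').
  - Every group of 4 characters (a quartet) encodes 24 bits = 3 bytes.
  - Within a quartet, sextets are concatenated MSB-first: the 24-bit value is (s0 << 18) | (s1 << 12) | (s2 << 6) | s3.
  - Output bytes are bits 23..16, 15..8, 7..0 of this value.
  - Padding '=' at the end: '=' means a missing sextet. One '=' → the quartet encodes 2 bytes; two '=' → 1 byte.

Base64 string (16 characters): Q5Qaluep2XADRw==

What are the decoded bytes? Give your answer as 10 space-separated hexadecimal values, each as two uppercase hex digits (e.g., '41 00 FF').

After char 0 ('Q'=16): chars_in_quartet=1 acc=0x10 bytes_emitted=0
After char 1 ('5'=57): chars_in_quartet=2 acc=0x439 bytes_emitted=0
After char 2 ('Q'=16): chars_in_quartet=3 acc=0x10E50 bytes_emitted=0
After char 3 ('a'=26): chars_in_quartet=4 acc=0x43941A -> emit 43 94 1A, reset; bytes_emitted=3
After char 4 ('l'=37): chars_in_quartet=1 acc=0x25 bytes_emitted=3
After char 5 ('u'=46): chars_in_quartet=2 acc=0x96E bytes_emitted=3
After char 6 ('e'=30): chars_in_quartet=3 acc=0x25B9E bytes_emitted=3
After char 7 ('p'=41): chars_in_quartet=4 acc=0x96E7A9 -> emit 96 E7 A9, reset; bytes_emitted=6
After char 8 ('2'=54): chars_in_quartet=1 acc=0x36 bytes_emitted=6
After char 9 ('X'=23): chars_in_quartet=2 acc=0xD97 bytes_emitted=6
After char 10 ('A'=0): chars_in_quartet=3 acc=0x365C0 bytes_emitted=6
After char 11 ('D'=3): chars_in_quartet=4 acc=0xD97003 -> emit D9 70 03, reset; bytes_emitted=9
After char 12 ('R'=17): chars_in_quartet=1 acc=0x11 bytes_emitted=9
After char 13 ('w'=48): chars_in_quartet=2 acc=0x470 bytes_emitted=9
Padding '==': partial quartet acc=0x470 -> emit 47; bytes_emitted=10

Answer: 43 94 1A 96 E7 A9 D9 70 03 47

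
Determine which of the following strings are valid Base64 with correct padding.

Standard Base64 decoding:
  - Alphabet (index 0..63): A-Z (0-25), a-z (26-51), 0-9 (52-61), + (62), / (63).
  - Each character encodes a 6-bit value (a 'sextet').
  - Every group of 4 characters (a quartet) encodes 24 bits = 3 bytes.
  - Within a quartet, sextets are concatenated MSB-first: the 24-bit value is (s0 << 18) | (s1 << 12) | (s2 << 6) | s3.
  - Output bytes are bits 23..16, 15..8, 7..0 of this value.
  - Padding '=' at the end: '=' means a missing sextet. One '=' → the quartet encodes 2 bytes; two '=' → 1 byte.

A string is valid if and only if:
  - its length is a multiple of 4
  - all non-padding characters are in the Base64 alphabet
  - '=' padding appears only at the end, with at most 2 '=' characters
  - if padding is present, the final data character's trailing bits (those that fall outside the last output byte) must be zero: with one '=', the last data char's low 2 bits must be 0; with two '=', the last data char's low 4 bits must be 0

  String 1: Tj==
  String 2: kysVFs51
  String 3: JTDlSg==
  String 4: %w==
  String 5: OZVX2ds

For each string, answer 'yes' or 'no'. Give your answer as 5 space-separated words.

Answer: no yes yes no no

Derivation:
String 1: 'Tj==' → invalid (bad trailing bits)
String 2: 'kysVFs51' → valid
String 3: 'JTDlSg==' → valid
String 4: '%w==' → invalid (bad char(s): ['%'])
String 5: 'OZVX2ds' → invalid (len=7 not mult of 4)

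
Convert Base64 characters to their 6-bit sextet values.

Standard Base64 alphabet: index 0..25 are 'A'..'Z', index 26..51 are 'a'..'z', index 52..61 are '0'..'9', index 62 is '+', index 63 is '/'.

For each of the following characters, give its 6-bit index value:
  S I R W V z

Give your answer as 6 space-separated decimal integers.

Answer: 18 8 17 22 21 51

Derivation:
'S': A..Z range, ord('S') − ord('A') = 18
'I': A..Z range, ord('I') − ord('A') = 8
'R': A..Z range, ord('R') − ord('A') = 17
'W': A..Z range, ord('W') − ord('A') = 22
'V': A..Z range, ord('V') − ord('A') = 21
'z': a..z range, 26 + ord('z') − ord('a') = 51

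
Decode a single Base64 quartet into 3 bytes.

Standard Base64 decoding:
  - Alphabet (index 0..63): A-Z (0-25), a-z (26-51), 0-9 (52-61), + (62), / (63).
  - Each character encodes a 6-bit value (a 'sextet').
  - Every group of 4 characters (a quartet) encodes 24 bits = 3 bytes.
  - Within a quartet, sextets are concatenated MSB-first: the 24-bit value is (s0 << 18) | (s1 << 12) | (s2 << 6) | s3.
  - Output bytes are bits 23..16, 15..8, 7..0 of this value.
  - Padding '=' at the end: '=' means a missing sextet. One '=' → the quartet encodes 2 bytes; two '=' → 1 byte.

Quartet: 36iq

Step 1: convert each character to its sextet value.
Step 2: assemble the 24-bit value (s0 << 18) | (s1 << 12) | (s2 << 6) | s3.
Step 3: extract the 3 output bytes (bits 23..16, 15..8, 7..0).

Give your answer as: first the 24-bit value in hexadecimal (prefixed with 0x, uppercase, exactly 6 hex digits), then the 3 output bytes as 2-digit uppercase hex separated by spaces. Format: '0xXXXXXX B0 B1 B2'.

Answer: 0xDFA8AA DF A8 AA

Derivation:
Sextets: 3=55, 6=58, i=34, q=42
24-bit: (55<<18) | (58<<12) | (34<<6) | 42
      = 0xDC0000 | 0x03A000 | 0x000880 | 0x00002A
      = 0xDFA8AA
Bytes: (v>>16)&0xFF=DF, (v>>8)&0xFF=A8, v&0xFF=AA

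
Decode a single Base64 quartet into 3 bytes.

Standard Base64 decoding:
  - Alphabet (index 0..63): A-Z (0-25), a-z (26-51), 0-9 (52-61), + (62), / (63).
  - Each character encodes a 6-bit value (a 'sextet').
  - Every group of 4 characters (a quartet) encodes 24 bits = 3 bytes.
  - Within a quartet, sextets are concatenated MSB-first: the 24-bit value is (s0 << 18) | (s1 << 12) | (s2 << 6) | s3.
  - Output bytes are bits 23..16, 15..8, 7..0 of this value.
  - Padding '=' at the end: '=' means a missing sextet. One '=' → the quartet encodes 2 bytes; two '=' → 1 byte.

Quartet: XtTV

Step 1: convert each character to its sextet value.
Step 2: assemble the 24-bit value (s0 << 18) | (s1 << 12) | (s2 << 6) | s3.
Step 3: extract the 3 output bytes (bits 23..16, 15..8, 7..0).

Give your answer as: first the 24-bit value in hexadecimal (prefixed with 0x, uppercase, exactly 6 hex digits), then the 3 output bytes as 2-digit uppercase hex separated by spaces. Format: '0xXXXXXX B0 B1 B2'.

Answer: 0x5ED4D5 5E D4 D5

Derivation:
Sextets: X=23, t=45, T=19, V=21
24-bit: (23<<18) | (45<<12) | (19<<6) | 21
      = 0x5C0000 | 0x02D000 | 0x0004C0 | 0x000015
      = 0x5ED4D5
Bytes: (v>>16)&0xFF=5E, (v>>8)&0xFF=D4, v&0xFF=D5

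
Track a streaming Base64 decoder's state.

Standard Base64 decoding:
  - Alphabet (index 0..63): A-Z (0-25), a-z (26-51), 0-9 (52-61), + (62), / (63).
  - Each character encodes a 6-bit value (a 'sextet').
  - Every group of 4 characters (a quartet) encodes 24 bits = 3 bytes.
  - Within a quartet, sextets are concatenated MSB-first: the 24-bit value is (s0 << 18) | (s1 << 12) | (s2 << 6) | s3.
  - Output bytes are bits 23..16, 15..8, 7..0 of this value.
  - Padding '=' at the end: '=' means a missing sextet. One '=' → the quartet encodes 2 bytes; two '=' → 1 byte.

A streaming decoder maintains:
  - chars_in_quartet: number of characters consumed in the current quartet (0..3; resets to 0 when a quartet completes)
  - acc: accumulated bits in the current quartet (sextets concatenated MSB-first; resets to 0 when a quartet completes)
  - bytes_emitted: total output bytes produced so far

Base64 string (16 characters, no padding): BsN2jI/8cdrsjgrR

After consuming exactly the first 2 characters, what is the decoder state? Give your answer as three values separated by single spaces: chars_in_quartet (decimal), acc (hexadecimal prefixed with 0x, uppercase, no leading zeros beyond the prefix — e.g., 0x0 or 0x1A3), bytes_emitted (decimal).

After char 0 ('B'=1): chars_in_quartet=1 acc=0x1 bytes_emitted=0
After char 1 ('s'=44): chars_in_quartet=2 acc=0x6C bytes_emitted=0

Answer: 2 0x6C 0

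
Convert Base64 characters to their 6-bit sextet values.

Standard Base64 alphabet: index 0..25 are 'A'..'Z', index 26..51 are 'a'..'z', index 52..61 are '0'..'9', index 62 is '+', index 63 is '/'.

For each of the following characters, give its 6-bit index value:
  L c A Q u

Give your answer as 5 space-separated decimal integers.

'L': A..Z range, ord('L') − ord('A') = 11
'c': a..z range, 26 + ord('c') − ord('a') = 28
'A': A..Z range, ord('A') − ord('A') = 0
'Q': A..Z range, ord('Q') − ord('A') = 16
'u': a..z range, 26 + ord('u') − ord('a') = 46

Answer: 11 28 0 16 46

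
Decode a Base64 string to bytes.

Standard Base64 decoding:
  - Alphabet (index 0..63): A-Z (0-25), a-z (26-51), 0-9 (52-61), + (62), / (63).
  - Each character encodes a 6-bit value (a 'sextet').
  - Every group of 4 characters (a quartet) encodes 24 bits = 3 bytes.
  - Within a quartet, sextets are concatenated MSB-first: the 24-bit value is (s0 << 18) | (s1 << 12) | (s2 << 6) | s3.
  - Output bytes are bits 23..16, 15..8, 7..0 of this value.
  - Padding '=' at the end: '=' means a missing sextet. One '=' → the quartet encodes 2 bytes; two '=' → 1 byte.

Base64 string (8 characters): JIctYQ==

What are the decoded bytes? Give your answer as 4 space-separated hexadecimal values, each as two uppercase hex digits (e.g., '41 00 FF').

Answer: 24 87 2D 61

Derivation:
After char 0 ('J'=9): chars_in_quartet=1 acc=0x9 bytes_emitted=0
After char 1 ('I'=8): chars_in_quartet=2 acc=0x248 bytes_emitted=0
After char 2 ('c'=28): chars_in_quartet=3 acc=0x921C bytes_emitted=0
After char 3 ('t'=45): chars_in_quartet=4 acc=0x24872D -> emit 24 87 2D, reset; bytes_emitted=3
After char 4 ('Y'=24): chars_in_quartet=1 acc=0x18 bytes_emitted=3
After char 5 ('Q'=16): chars_in_quartet=2 acc=0x610 bytes_emitted=3
Padding '==': partial quartet acc=0x610 -> emit 61; bytes_emitted=4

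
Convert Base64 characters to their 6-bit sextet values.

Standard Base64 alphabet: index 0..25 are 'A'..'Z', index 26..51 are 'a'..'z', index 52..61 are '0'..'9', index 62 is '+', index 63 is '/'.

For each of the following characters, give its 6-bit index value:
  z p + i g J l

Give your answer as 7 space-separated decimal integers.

'z': a..z range, 26 + ord('z') − ord('a') = 51
'p': a..z range, 26 + ord('p') − ord('a') = 41
'+': index 62
'i': a..z range, 26 + ord('i') − ord('a') = 34
'g': a..z range, 26 + ord('g') − ord('a') = 32
'J': A..Z range, ord('J') − ord('A') = 9
'l': a..z range, 26 + ord('l') − ord('a') = 37

Answer: 51 41 62 34 32 9 37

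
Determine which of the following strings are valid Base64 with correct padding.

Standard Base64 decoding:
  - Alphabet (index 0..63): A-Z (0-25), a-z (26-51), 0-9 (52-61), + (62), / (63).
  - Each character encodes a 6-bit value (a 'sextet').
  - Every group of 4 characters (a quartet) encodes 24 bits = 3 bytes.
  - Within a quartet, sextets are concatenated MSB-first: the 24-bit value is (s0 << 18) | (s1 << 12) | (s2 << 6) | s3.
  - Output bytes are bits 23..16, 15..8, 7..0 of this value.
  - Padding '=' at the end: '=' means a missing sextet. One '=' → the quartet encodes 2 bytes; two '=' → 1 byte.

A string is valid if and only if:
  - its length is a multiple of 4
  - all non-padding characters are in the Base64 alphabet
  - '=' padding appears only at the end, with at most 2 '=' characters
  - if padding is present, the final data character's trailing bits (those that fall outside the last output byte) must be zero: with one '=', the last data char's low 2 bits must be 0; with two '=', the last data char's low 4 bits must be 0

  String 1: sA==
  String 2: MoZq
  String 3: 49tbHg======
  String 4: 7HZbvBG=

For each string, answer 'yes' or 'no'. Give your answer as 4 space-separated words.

Answer: yes yes no no

Derivation:
String 1: 'sA==' → valid
String 2: 'MoZq' → valid
String 3: '49tbHg======' → invalid (6 pad chars (max 2))
String 4: '7HZbvBG=' → invalid (bad trailing bits)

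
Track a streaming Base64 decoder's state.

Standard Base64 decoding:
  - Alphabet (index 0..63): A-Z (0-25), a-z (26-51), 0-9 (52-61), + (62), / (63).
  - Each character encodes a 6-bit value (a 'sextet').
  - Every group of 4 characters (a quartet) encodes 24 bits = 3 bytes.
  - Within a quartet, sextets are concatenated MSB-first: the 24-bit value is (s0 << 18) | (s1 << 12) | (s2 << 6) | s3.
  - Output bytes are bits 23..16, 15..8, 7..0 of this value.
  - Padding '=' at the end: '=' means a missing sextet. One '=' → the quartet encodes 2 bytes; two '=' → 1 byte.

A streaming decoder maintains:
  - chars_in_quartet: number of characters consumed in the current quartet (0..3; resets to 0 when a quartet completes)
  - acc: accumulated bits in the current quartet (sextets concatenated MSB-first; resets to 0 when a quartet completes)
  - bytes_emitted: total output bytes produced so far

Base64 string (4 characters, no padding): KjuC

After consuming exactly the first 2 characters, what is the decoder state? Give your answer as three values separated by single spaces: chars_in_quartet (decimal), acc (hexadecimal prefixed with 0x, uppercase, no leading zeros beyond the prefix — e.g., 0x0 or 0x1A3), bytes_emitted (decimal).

Answer: 2 0x2A3 0

Derivation:
After char 0 ('K'=10): chars_in_quartet=1 acc=0xA bytes_emitted=0
After char 1 ('j'=35): chars_in_quartet=2 acc=0x2A3 bytes_emitted=0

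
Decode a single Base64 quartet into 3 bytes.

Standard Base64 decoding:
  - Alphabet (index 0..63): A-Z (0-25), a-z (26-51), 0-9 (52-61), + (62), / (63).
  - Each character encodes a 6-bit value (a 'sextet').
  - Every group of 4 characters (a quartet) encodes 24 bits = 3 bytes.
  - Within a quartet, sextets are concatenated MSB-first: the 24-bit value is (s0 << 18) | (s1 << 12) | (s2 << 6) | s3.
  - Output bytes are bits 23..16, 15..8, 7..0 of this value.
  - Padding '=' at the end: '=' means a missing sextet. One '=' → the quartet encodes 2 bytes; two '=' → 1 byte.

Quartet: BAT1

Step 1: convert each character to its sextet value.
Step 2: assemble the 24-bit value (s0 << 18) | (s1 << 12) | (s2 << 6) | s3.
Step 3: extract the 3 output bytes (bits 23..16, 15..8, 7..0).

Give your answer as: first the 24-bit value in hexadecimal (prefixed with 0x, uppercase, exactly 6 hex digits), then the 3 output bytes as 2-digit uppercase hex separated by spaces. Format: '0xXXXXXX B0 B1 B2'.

Sextets: B=1, A=0, T=19, 1=53
24-bit: (1<<18) | (0<<12) | (19<<6) | 53
      = 0x040000 | 0x000000 | 0x0004C0 | 0x000035
      = 0x0404F5
Bytes: (v>>16)&0xFF=04, (v>>8)&0xFF=04, v&0xFF=F5

Answer: 0x0404F5 04 04 F5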